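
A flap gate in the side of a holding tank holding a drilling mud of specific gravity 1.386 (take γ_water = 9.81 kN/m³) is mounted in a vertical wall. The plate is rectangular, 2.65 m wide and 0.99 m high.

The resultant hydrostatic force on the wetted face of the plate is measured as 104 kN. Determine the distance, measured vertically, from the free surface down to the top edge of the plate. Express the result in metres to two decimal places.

γ = 1.386 × 9.81 = 13.59666 kN/m³.
A = 2.65 × 0.99 = 2.6235 m².
From F = γ·h_c·A, the centroid depth is h_c = 104/(13.59666 × 2.6235) = 2.91555 m.
The centroid lies 0.99/2 = 0.495 m below the top edge, so the top edge sits at h_top = 2.91555 − 0.495 = 2.42055 m below the surface.

d_top ≈ 2.42 m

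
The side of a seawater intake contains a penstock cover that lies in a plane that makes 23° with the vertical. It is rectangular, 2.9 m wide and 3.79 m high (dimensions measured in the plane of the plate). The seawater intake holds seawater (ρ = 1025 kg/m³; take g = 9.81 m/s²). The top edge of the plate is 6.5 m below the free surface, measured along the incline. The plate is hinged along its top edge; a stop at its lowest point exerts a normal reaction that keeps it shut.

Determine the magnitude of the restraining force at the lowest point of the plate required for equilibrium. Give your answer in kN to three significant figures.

P ≈ 459 kN

γ = ρg = 1025 × 9.81 / 1000 = 10.05525 kN/m³.
The plate makes 23° with the vertical, i.e. θ = 90° − 23° = 67° to the horizontal. Measuring y along the incline from the free-surface line, vertical depth h = y·sinθ with sinθ = 0.920505.
The centroid lies 3.79/2 = 1.895 m below the top edge, so y_c = 6.5 + 1.895 = 8.395 m and h_c = 8.395 × 0.920505 = 7.72764 m.
A = 2.9 × 3.79 = 10.991 m².
Resultant F = γ·h_c·A = 10.05525 × 7.72764 × 10.991 = 854.038 kN.
I_c = b·h³/12 = 2.9 × 3.79³/12 = 13.1563 m⁴.
Centre of pressure: y_p = y_c + I_c/(y_c·A) = 8.395 + 13.1563/(8.395 × 10.991) = 8.395 + 0.142586 = 8.53759 m along the plane.
The resultant acts 1.895 + 0.142586 = 2.03759 m (along the plate) below the hinge at the top edge, so the moment about the hinge is M = F × 2.03759 = 854.038 × 2.03759 = 1740.18 kN·m.
A normal force at the bottom, 3.79 m from the hinge, must supply this moment: P = 1740.18/3.79 = 459.15 kN.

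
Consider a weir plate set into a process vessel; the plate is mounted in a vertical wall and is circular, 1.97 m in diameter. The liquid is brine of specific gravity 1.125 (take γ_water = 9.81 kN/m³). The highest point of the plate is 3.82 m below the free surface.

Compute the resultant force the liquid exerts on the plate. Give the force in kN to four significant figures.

F ≈ 161.6 kN

γ = 1.125 × 9.81 = 11.03625 kN/m³.
The centroid is at the centre, 0.985 m below the top of the plate, so the centroid depth is h_c = 3.82 + 0.985 = 4.805 m.
A = π(0.985)² = 3.04805 m².
Resultant F = γ·h_c·A = 11.03625 × 4.805 × 3.04805 = 161.636 kN.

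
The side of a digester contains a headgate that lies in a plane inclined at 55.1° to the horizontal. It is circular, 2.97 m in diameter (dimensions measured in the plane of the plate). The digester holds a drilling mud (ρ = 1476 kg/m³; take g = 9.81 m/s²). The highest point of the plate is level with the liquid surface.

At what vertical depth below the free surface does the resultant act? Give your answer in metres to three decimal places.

h_p = 1.522 m

γ = ρg = 1476 × 9.81 / 1000 = 14.47956 kN/m³.
Let θ = 55.1° be the plate's angle to the horizontal; measure y along the incline from where the plane meets the free surface. Vertical depth h = y·sinθ with sinθ = 0.820152.
The centroid is at the centre, 1.485 m below the top of the plate, so y_c = 1.485 m and h_c = 1.485 × 0.820152 = 1.21793 m.
A = π(1.485)² = 6.92792 m².
Resultant F = γ·h_c·A = 14.47956 × 1.21793 × 6.92792 = 122.174 kN.
I_c = πr⁴/4 = π × 1.485⁴/4 = 3.8194 m⁴.
Centre of pressure: y_p = y_c + I_c/(y_c·A) = 1.485 + 3.8194/(1.485 × 6.92792) = 1.485 + 0.371249 = 1.85625 m along the plane.
Vertically, h_p = y_p·sinθ = 1.85625 × 0.820152 = 1.52241 m.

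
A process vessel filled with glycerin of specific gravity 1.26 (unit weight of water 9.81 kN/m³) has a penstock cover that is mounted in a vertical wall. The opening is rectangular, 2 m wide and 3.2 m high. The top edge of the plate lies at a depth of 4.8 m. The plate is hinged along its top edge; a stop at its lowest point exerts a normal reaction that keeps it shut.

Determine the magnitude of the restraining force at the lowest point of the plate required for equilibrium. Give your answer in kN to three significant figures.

P ≈ 274 kN

γ = 1.26 × 9.81 = 12.3606 kN/m³.
The centroid lies 3.2/2 = 1.6 m below the top edge, so the centroid depth is h_c = 4.8 + 1.6 = 6.4 m.
A = 2 × 3.2 = 6.4 m².
Resultant F = γ·h_c·A = 12.3606 × 6.4 × 6.4 = 506.29 kN.
I_c = b·h³/12 = 2 × 3.2³/12 = 5.46133 m⁴.
Centre of pressure: y_p = y_c + I_c/(y_c·A) = 6.4 + 5.46133/(6.4 × 6.4) = 6.4 + 0.133333 = 6.53333 m along the plane.
The resultant acts 1.6 + 0.133333 = 1.73333 m (along the plate) below the hinge at the top edge, so the moment about the hinge is M = F × 1.73333 = 506.29 × 1.73333 = 877.568 kN·m.
A normal force at the bottom, 3.2 m from the hinge, must supply this moment: P = 877.568/3.2 = 274.24 kN.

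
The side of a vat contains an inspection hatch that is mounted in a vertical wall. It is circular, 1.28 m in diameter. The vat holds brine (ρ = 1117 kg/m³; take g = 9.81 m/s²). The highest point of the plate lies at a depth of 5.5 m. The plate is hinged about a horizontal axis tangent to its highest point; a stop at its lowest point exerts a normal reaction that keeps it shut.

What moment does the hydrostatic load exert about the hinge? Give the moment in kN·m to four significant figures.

M ≈ 56.85 kN·m

γ = ρg = 1117 × 9.81 / 1000 = 10.95777 kN/m³.
The centroid is at the centre, 0.64 m below the top of the plate, so the centroid depth is h_c = 5.5 + 0.64 = 6.14 m.
A = π(0.64)² = 1.2868 m².
Resultant F = γ·h_c·A = 10.95777 × 6.14 × 1.2868 = 86.5768 kN.
I_c = πr⁴/4 = π × 0.64⁴/4 = 0.131768 m⁴.
Centre of pressure: y_p = y_c + I_c/(y_c·A) = 6.14 + 0.131768/(6.14 × 1.2868) = 6.14 + 0.0166775 = 6.15668 m along the plane.
The resultant acts 0.64 + 0.0166775 = 0.656678 m (along the plate) below the hinge at the top edge, so the moment about the hinge is M = F × 0.656678 = 86.5768 × 0.656678 = 56.8531 kN·m.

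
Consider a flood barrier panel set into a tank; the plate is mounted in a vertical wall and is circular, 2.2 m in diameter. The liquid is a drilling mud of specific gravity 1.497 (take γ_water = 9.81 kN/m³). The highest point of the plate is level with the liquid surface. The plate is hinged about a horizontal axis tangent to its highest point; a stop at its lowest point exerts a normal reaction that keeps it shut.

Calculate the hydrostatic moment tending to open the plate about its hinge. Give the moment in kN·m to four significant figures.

M ≈ 84.43 kN·m

γ = 1.497 × 9.81 = 14.68557 kN/m³.
The centroid is at the centre, 1.1 m below the top of the plate, so the centroid depth is h_c = 1.1 m.
A = π(1.1)² = 3.80133 m².
Resultant F = γ·h_c·A = 14.68557 × 1.1 × 3.80133 = 61.4072 kN.
I_c = πr⁴/4 = π × 1.1⁴/4 = 1.1499 m⁴.
Centre of pressure: y_p = y_c + I_c/(y_c·A) = 1.1 + 1.1499/(1.1 × 3.80133) = 1.1 + 0.274999 = 1.375 m along the plane.
The resultant acts 1.1 + 0.274999 = 1.375 m (along the plate) below the hinge at the top edge, so the moment about the hinge is M = F × 1.375 = 61.4072 × 1.375 = 84.4349 kN·m.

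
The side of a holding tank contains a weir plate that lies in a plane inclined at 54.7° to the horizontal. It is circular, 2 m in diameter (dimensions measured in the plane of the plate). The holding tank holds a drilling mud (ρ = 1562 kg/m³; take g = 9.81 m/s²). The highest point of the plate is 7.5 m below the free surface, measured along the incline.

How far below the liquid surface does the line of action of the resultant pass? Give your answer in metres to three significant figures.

h_p = 6.96 m

γ = ρg = 1562 × 9.81 / 1000 = 15.32322 kN/m³.
Let θ = 54.7° be the plate's angle to the horizontal; measure y along the incline from where the plane meets the free surface. Vertical depth h = y·sinθ with sinθ = 0.816138.
The centroid is at the centre, 1 m below the top of the plate, so y_c = 7.5 + 1 = 8.5 m and h_c = 8.5 × 0.816138 = 6.93717 m.
A = π(1)² = 3.14159 m².
Resultant F = γ·h_c·A = 15.32322 × 6.93717 × 3.14159 = 333.95 kN.
I_c = πr⁴/4 = π × 1⁴/4 = 0.785398 m⁴.
Centre of pressure: y_p = y_c + I_c/(y_c·A) = 8.5 + 0.785398/(8.5 × 3.14159) = 8.5 + 0.0294118 = 8.52941 m along the plane.
Vertically, h_p = y_p·sinθ = 8.52941 × 0.816138 = 6.96118 m.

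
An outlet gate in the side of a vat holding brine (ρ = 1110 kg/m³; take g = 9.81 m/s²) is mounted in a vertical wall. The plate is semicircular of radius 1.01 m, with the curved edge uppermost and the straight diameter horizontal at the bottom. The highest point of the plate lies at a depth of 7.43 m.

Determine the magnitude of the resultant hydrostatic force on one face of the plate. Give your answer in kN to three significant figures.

F ≈ 140 kN

γ = ρg = 1110 × 9.81 / 1000 = 10.8891 kN/m³.
The centroid lies 4r/(3π) = 0.428657 m above the diameter, so r − 4r/(3π) = 1.01 − 0.428657 = 0.581343 m below the topmost point, so the centroid depth is h_c = 7.43 + 0.581343 = 8.01134 m.
A = πr²/2 = π × 1.01²/2 = 1.60237 m².
Resultant F = γ·h_c·A = 10.8891 × 8.01134 × 1.60237 = 139.785 kN.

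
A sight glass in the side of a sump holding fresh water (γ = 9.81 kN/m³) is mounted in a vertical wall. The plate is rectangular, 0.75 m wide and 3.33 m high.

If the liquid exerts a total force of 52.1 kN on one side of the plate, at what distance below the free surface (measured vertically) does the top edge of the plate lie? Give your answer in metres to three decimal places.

d_top ≈ 0.461 m

γ = 9.81 kN/m³.
A = 0.75 × 3.33 = 2.4975 m².
From F = γ·h_c·A, the centroid depth is h_c = 52.1/(9.81 × 2.4975) = 2.12649 m.
The centroid lies 3.33/2 = 1.665 m below the top edge, so the top edge sits at h_top = 2.12649 − 1.665 = 0.46149 m below the surface.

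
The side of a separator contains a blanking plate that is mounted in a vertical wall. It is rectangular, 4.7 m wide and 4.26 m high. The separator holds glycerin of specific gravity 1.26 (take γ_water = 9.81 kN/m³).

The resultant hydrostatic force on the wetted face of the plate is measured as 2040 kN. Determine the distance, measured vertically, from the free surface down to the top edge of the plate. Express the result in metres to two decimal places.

γ = 1.26 × 9.81 = 12.3606 kN/m³.
A = 4.7 × 4.26 = 20.022 m².
From F = γ·h_c·A, the centroid depth is h_c = 2040/(12.3606 × 20.022) = 8.24296 m.
The centroid lies 4.26/2 = 2.13 m below the top edge, so the top edge sits at h_top = 8.24296 − 2.13 = 6.11296 m below the surface.

d_top ≈ 6.11 m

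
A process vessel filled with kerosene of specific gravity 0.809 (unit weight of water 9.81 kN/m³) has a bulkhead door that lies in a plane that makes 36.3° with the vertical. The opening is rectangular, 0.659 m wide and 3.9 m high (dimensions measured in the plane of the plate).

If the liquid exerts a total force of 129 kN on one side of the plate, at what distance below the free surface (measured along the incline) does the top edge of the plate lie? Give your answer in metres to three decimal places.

γ = 0.809 × 9.81 = 7.93629 kN/m³.
A = 0.659 × 3.9 = 2.5701 m².
From F = γ·h_c·A, the centroid depth is h_c = 129/(7.93629 × 2.5701) = 6.32444 m.
The plate makes 36.3° with the vertical, i.e. θ = 90° − 36.3° = 53.7° to the horizontal. Measuring y along the incline from the free-surface line, vertical depth h = y·sinθ with sinθ = 0.805928.
Along the incline, y_c = h_c/sinθ = 6.32444/0.805928 = 7.8474 m.
The centroid lies 3.9/2 = 1.95 m below the top edge, so the top edge sits at y_top = 7.8474 − 1.95 = 5.8974 m along the incline.

y_top ≈ 5.897 m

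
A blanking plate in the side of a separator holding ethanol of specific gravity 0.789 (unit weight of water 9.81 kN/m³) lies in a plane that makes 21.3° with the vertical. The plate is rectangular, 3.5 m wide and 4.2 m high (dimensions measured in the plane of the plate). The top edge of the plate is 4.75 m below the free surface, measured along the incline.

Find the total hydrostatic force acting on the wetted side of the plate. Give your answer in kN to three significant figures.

F ≈ 726 kN

γ = 0.789 × 9.81 = 7.74009 kN/m³.
The plate makes 21.3° with the vertical, i.e. θ = 90° − 21.3° = 68.7° to the horizontal. Measuring y along the incline from the free-surface line, vertical depth h = y·sinθ with sinθ = 0.931691.
The centroid lies 4.2/2 = 2.1 m below the top edge, so y_c = 4.75 + 2.1 = 6.85 m and h_c = 6.85 × 0.931691 = 6.38208 m.
A = 3.5 × 4.2 = 14.7 m².
Resultant F = γ·h_c·A = 7.74009 × 6.38208 × 14.7 = 726.149 kN.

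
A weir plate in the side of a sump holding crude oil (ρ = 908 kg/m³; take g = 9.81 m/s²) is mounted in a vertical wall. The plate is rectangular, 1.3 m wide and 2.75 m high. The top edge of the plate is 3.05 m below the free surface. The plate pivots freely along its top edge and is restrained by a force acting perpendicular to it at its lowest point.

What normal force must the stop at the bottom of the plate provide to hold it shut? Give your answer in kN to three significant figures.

γ = ρg = 908 × 9.81 / 1000 = 8.90748 kN/m³.
The centroid lies 2.75/2 = 1.375 m below the top edge, so the centroid depth is h_c = 3.05 + 1.375 = 4.425 m.
A = 1.3 × 2.75 = 3.575 m².
Resultant F = γ·h_c·A = 8.90748 × 4.425 × 3.575 = 140.911 kN.
I_c = b·h³/12 = 1.3 × 2.75³/12 = 2.25299 m⁴.
Centre of pressure: y_p = y_c + I_c/(y_c·A) = 4.425 + 2.25299/(4.425 × 3.575) = 4.425 + 0.14242 = 4.56742 m along the plane.
The resultant acts 1.375 + 0.14242 = 1.51742 m (along the plate) below the hinge at the top edge, so the moment about the hinge is M = F × 1.51742 = 140.911 × 1.51742 = 213.821 kN·m.
A normal force at the bottom, 2.75 m from the hinge, must supply this moment: P = 213.821/2.75 = 77.7531 kN.

P ≈ 77.8 kN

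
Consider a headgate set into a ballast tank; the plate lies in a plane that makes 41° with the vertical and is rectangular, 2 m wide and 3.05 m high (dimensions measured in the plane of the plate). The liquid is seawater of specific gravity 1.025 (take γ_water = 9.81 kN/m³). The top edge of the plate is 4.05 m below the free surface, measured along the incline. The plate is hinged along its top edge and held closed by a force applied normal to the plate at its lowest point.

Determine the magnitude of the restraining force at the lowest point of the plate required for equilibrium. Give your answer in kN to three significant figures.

γ = 1.025 × 9.81 = 10.05525 kN/m³.
The plate makes 41° with the vertical, i.e. θ = 90° − 41° = 49° to the horizontal. Measuring y along the incline from the free-surface line, vertical depth h = y·sinθ with sinθ = 0.754710.
The centroid lies 3.05/2 = 1.525 m below the top edge, so y_c = 4.05 + 1.525 = 5.575 m and h_c = 5.575 × 0.754710 = 4.20751 m.
A = 2 × 3.05 = 6.1 m².
Resultant F = γ·h_c·A = 10.05525 × 4.20751 × 6.1 = 258.076 kN.
I_c = b·h³/12 = 2 × 3.05³/12 = 4.72877 m⁴.
Centre of pressure: y_p = y_c + I_c/(y_c·A) = 5.575 + 4.72877/(5.575 × 6.1) = 5.575 + 0.139051 = 5.71405 m along the plane.
The resultant acts 1.525 + 0.139051 = 1.66405 m (along the plate) below the hinge at the top edge, so the moment about the hinge is M = F × 1.66405 = 258.076 × 1.66405 = 429.451 kN·m.
A normal force at the bottom, 3.05 m from the hinge, must supply this moment: P = 429.451/3.05 = 140.804 kN.

P ≈ 141 kN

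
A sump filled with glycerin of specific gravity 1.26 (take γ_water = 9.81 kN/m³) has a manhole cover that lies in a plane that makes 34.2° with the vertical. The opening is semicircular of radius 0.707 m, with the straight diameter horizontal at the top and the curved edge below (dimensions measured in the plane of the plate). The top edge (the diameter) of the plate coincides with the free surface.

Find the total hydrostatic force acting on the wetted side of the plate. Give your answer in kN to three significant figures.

F ≈ 2.41 kN

γ = 1.26 × 9.81 = 12.3606 kN/m³.
The plate makes 34.2° with the vertical, i.e. θ = 90° − 34.2° = 55.8° to the horizontal. Measuring y along the incline from the free-surface line, vertical depth h = y·sinθ with sinθ = 0.827081.
The centroid of a semicircle lies 4r/(3π) = 0.30006 m from the diameter, here below the top edge, so y_c = 0.30006 m and h_c = 0.30006 × 0.827081 = 0.248174 m.
A = πr²/2 = π × 0.707²/2 = 0.785161 m².
Resultant F = γ·h_c·A = 12.3606 × 0.248174 × 0.785161 = 2.40854 kN.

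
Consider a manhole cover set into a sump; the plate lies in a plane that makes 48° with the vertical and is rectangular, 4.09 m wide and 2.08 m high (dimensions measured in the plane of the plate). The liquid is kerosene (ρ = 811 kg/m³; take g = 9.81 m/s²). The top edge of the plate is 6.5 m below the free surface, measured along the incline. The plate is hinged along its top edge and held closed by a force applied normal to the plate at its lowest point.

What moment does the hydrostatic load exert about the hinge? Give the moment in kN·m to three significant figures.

M ≈ 371 kN·m

γ = ρg = 811 × 9.81 / 1000 = 7.95591 kN/m³.
The plate makes 48° with the vertical, i.e. θ = 90° − 48° = 42° to the horizontal. Measuring y along the incline from the free-surface line, vertical depth h = y·sinθ with sinθ = 0.669131.
The centroid lies 2.08/2 = 1.04 m below the top edge, so y_c = 6.5 + 1.04 = 7.54 m and h_c = 7.54 × 0.669131 = 5.04525 m.
A = 4.09 × 2.08 = 8.5072 m².
Resultant F = γ·h_c·A = 7.95591 × 5.04525 × 8.5072 = 341.475 kN.
I_c = b·h³/12 = 4.09 × 2.08³/12 = 3.06713 m⁴.
Centre of pressure: y_p = y_c + I_c/(y_c·A) = 7.54 + 3.06713/(7.54 × 8.5072) = 7.54 + 0.0478161 = 7.58782 m along the plane.
The resultant acts 1.04 + 0.0478161 = 1.08782 m (along the plate) below the hinge at the top edge, so the moment about the hinge is M = F × 1.08782 = 341.475 × 1.08782 = 371.463 kN·m.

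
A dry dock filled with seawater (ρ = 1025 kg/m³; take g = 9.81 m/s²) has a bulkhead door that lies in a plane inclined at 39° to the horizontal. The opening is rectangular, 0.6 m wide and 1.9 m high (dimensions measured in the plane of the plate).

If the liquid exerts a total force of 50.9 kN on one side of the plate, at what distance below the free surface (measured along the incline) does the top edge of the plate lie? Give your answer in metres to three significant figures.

y_top ≈ 6.11 m

γ = ρg = 1025 × 9.81 / 1000 = 10.05525 kN/m³.
A = 0.6 × 1.9 = 1.14 m².
From F = γ·h_c·A, the centroid depth is h_c = 50.9/(10.05525 × 1.14) = 4.44038 m.
Let θ = 39° be the plate's angle to the horizontal; measure y along the incline from where the plane meets the free surface. Vertical depth h = y·sinθ with sinθ = 0.629320.
Along the incline, y_c = h_c/sinθ = 4.44038/0.629320 = 7.05584 m.
The centroid lies 1.9/2 = 0.95 m below the top edge, so the top edge sits at y_top = 7.05584 − 0.95 = 6.10584 m along the incline.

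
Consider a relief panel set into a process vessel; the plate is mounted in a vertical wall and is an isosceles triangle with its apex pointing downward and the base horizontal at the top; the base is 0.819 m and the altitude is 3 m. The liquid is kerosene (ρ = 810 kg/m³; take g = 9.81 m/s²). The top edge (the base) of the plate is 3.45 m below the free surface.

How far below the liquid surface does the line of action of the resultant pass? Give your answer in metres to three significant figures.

h_p = 4.56 m

γ = ρg = 810 × 9.81 / 1000 = 7.9461 kN/m³.
With the apex down, the centroid sits h/3 = 3/3 = 1 m below the base (the top edge), so the centroid depth is h_c = 3.45 + 1 = 4.45 m.
A = ½ × 0.819 × 3 = 1.2285 m².
Resultant F = γ·h_c·A = 7.9461 × 4.45 × 1.2285 = 43.4399 kN.
I_c = b·h³/36 = 0.819 × 3³/36 = 0.61425 m⁴.
Centre of pressure: y_p = y_c + I_c/(y_c·A) = 4.45 + 0.61425/(4.45 × 1.2285) = 4.45 + 0.11236 = 4.56236 m along the plane.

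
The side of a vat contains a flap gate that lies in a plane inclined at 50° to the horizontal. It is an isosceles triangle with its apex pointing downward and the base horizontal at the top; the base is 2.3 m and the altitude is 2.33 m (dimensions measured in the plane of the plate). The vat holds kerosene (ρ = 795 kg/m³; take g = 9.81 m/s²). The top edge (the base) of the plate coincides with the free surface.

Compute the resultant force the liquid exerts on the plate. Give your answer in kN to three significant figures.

F ≈ 12.4 kN

γ = ρg = 795 × 9.81 / 1000 = 7.79895 kN/m³.
Let θ = 50° be the plate's angle to the horizontal; measure y along the incline from where the plane meets the free surface. Vertical depth h = y·sinθ with sinθ = 0.766044.
With the apex down, the centroid sits h/3 = 2.33/3 = 0.776667 m below the base (the top edge), so y_c = 0.776667 m and h_c = 0.776667 × 0.766044 = 0.594961 m.
A = ½ × 2.3 × 2.33 = 2.6795 m².
Resultant F = γ·h_c·A = 7.79895 × 0.594961 × 2.6795 = 12.4331 kN.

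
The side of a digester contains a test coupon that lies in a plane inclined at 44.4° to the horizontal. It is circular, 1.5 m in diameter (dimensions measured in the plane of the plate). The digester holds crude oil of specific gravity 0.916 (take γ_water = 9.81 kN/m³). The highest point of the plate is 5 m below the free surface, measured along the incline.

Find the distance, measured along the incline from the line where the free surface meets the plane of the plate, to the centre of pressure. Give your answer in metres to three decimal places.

γ = 0.916 × 9.81 = 8.98596 kN/m³.
Let θ = 44.4° be the plate's angle to the horizontal; measure y along the incline from where the plane meets the free surface. Vertical depth h = y·sinθ with sinθ = 0.699663.
The centroid is at the centre, 0.75 m below the top of the plate, so y_c = 5 + 0.75 = 5.75 m and h_c = 5.75 × 0.699663 = 4.02306 m.
A = π(0.75)² = 1.76715 m².
Resultant F = γ·h_c·A = 8.98596 × 4.02306 × 1.76715 = 63.8843 kN.
I_c = πr⁴/4 = π × 0.75⁴/4 = 0.248505 m⁴.
Centre of pressure: y_p = y_c + I_c/(y_c·A) = 5.75 + 0.248505/(5.75 × 1.76715) = 5.75 + 0.0244565 = 5.77446 m along the plane.

y_p = 5.774 m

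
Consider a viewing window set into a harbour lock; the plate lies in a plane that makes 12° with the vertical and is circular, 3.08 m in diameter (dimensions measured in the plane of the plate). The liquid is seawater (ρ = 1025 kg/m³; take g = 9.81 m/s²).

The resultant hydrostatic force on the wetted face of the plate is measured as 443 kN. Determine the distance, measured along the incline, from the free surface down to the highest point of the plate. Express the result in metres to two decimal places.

γ = ρg = 1025 × 9.81 / 1000 = 10.05525 kN/m³.
A = π(1.54)² = 7.4506 m².
From F = γ·h_c·A, the centroid depth is h_c = 443/(10.05525 × 7.4506) = 5.91316 m.
The plate makes 12° with the vertical, i.e. θ = 90° − 12° = 78° to the horizontal. Measuring y along the incline from the free-surface line, vertical depth h = y·sinθ with sinθ = 0.978148.
Along the incline, y_c = h_c/sinθ = 5.91316/0.978148 = 6.04526 m.
The centroid is at the centre, 1.54 m below the top of the plate, so the highest point sits at y_top = 6.04526 − 1.54 = 4.50526 m along the incline.

y_top ≈ 4.51 m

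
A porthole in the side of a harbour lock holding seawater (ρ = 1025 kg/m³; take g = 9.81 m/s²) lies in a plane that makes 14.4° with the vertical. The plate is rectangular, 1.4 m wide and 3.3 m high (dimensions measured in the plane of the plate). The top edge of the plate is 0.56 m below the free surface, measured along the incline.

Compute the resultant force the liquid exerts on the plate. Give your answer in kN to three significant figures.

F ≈ 99.4 kN

γ = ρg = 1025 × 9.81 / 1000 = 10.05525 kN/m³.
The plate makes 14.4° with the vertical, i.e. θ = 90° − 14.4° = 75.6° to the horizontal. Measuring y along the incline from the free-surface line, vertical depth h = y·sinθ with sinθ = 0.968583.
The centroid lies 3.3/2 = 1.65 m below the top edge, so y_c = 0.56 + 1.65 = 2.21 m and h_c = 2.21 × 0.968583 = 2.14057 m.
A = 1.4 × 3.3 = 4.62 m².
Resultant F = γ·h_c·A = 10.05525 × 2.14057 × 4.62 = 99.4407 kN.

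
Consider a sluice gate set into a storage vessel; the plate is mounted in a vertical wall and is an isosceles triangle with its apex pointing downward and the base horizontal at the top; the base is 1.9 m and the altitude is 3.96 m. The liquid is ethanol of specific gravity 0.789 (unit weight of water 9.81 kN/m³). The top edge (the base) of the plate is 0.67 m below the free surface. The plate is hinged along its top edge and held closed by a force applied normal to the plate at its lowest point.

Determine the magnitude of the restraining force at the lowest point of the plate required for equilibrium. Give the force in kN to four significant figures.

γ = 0.789 × 9.81 = 7.74009 kN/m³.
With the apex down, the centroid sits h/3 = 3.96/3 = 1.32 m below the base (the top edge), so the centroid depth is h_c = 0.67 + 1.32 = 1.99 m.
A = ½ × 1.9 × 3.96 = 3.762 m².
Resultant F = γ·h_c·A = 7.74009 × 1.99 × 3.762 = 57.9453 kN.
I_c = b·h³/36 = 1.9 × 3.96³/36 = 3.27745 m⁴.
Centre of pressure: y_p = y_c + I_c/(y_c·A) = 1.99 + 3.27745/(1.99 × 3.762) = 1.99 + 0.437788 = 2.42779 m along the plane.
The resultant acts 1.32 + 0.437788 = 1.75779 m (along the plate) below the hinge at the top edge, so the moment about the hinge is M = F × 1.75779 = 57.9453 × 1.75779 = 101.856 kN·m.
A normal force at the bottom, 3.96 m from the hinge, must supply this moment: P = 101.856/3.96 = 25.7212 kN.

P ≈ 25.72 kN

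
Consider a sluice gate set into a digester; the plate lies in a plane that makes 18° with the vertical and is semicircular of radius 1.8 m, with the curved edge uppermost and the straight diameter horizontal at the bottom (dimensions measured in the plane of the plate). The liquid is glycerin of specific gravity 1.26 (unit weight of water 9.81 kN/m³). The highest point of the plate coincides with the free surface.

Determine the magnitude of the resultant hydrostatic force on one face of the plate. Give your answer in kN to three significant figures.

γ = 1.26 × 9.81 = 12.3606 kN/m³.
The plate makes 18° with the vertical, i.e. θ = 90° − 18° = 72° to the horizontal. Measuring y along the incline from the free-surface line, vertical depth h = y·sinθ with sinθ = 0.951057.
The centroid lies 4r/(3π) = 0.763944 m above the diameter, so r − 4r/(3π) = 1.8 − 0.763944 = 1.03606 m below the topmost point, so y_c = 1.03606 m and h_c = 1.03606 × 0.951057 = 0.985352 m.
A = πr²/2 = π × 1.8²/2 = 5.08938 m².
Resultant F = γ·h_c·A = 12.3606 × 0.985352 × 5.08938 = 61.9863 kN.

F ≈ 62.0 kN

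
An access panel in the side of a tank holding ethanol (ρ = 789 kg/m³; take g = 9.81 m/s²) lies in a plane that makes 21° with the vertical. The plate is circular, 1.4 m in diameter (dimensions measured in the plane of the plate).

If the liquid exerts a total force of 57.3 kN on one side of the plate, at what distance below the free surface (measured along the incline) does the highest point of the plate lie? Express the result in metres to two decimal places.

y_top ≈ 4.45 m

γ = ρg = 789 × 9.81 / 1000 = 7.74009 kN/m³.
A = π(0.7)² = 1.53938 m².
From F = γ·h_c·A, the centroid depth is h_c = 57.3/(7.74009 × 1.53938) = 4.80909 m.
The plate makes 21° with the vertical, i.e. θ = 90° − 21° = 69° to the horizontal. Measuring y along the incline from the free-surface line, vertical depth h = y·sinθ with sinθ = 0.933580.
Along the incline, y_c = h_c/sinθ = 4.80909/0.933580 = 5.15124 m.
The centroid is at the centre, 0.7 m below the top of the plate, so the highest point sits at y_top = 5.15124 − 0.7 = 4.45124 m along the incline.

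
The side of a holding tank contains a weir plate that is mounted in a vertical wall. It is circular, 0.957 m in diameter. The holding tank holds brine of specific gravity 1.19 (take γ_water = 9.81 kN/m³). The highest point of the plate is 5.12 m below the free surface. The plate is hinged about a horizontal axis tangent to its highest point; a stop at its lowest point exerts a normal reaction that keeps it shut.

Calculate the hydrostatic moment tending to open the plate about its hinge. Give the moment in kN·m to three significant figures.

M ≈ 23.0 kN·m

γ = 1.19 × 9.81 = 11.6739 kN/m³.
The centroid is at the centre, 0.4785 m below the top of the plate, so the centroid depth is h_c = 5.12 + 0.4785 = 5.5985 m.
A = π(0.4785)² = 0.719306 m².
Resultant F = γ·h_c·A = 11.6739 × 5.5985 × 0.719306 = 47.0112 kN.
I_c = πr⁴/4 = π × 0.4785⁴/4 = 0.0411735 m⁴.
Centre of pressure: y_p = y_c + I_c/(y_c·A) = 5.5985 + 0.0411735/(5.5985 × 0.719306) = 5.5985 + 0.0102243 = 5.60872 m along the plane.
The resultant acts 0.4785 + 0.0102243 = 0.488724 m (along the plate) below the hinge at the top edge, so the moment about the hinge is M = F × 0.488724 = 47.0112 × 0.488724 = 22.9755 kN·m.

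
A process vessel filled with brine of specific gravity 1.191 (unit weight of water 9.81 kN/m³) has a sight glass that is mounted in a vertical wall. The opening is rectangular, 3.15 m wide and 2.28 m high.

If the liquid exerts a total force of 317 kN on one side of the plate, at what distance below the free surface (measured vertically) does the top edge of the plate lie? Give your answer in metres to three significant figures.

d_top ≈ 2.64 m

γ = 1.191 × 9.81 = 11.68371 kN/m³.
A = 3.15 × 2.28 = 7.182 m².
From F = γ·h_c·A, the centroid depth is h_c = 317/(11.68371 × 7.182) = 3.77775 m.
The centroid lies 2.28/2 = 1.14 m below the top edge, so the top edge sits at h_top = 3.77775 − 1.14 = 2.63775 m below the surface.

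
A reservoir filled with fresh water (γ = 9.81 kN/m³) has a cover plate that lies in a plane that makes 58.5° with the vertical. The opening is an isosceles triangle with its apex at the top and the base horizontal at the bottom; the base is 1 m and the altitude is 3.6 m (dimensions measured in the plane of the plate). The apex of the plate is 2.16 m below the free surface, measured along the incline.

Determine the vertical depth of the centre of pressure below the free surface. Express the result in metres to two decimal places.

γ = 9.81 kN/m³.
The plate makes 58.5° with the vertical, i.e. θ = 90° − 58.5° = 31.5° to the horizontal. Measuring y along the incline from the free-surface line, vertical depth h = y·sinθ with sinθ = 0.522499.
With the apex up, the centroid sits 2h/3 = 2 × 3.6/3 = 2.4 m below the apex, so y_c = 2.16 + 2.4 = 4.56 m and h_c = 4.56 × 0.522499 = 2.3826 m.
A = ½ × 1 × 3.6 = 1.8 m².
Resultant F = γ·h_c·A = 9.81 × 2.3826 × 1.8 = 42.072 kN.
I_c = b·h³/36 = 1 × 3.6³/36 = 1.296 m⁴.
Centre of pressure: y_p = y_c + I_c/(y_c·A) = 4.56 + 1.296/(4.56 × 1.8) = 4.56 + 0.157895 = 4.71789 m along the plane.
Vertically, h_p = y_p·sinθ = 4.71789 × 0.522499 = 2.46509 m.

h_p = 2.47 m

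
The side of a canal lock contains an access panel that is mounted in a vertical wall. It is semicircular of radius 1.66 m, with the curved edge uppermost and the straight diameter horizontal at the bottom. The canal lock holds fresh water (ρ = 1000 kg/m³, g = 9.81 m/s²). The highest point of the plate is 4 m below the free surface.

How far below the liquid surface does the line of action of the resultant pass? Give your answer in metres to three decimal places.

h_p = 4.994 m

γ = ρg = 1000 × 9.81 = 9810 N/m³ = 9.81 kN/m³.
The centroid lies 4r/(3π) = 0.704526 m above the diameter, so r − 4r/(3π) = 1.66 − 0.704526 = 0.955474 m below the topmost point, so the centroid depth is h_c = 4 + 0.955474 = 4.95547 m.
A = πr²/2 = π × 1.66²/2 = 4.32849 m².
Resultant F = γ·h_c·A = 9.81 × 4.95547 × 4.32849 = 210.422 kN.
I_c = (π/8 − 8/(9π))·r⁴ = 0.109757 × 1.66⁴ = 0.833421 m⁴.
Centre of pressure: y_p = y_c + I_c/(y_c·A) = 4.95547 + 0.833421/(4.95547 × 4.32849) = 4.95547 + 0.0388547 = 4.99432 m along the plane.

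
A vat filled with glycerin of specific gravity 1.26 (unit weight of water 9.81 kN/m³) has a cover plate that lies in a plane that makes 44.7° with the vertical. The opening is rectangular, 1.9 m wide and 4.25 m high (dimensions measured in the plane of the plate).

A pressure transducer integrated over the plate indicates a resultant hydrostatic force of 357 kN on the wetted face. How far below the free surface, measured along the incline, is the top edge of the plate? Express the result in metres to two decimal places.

γ = 1.26 × 9.81 = 12.3606 kN/m³.
A = 1.9 × 4.25 = 8.075 m².
From F = γ·h_c·A, the centroid depth is h_c = 357/(12.3606 × 8.075) = 3.57673 m.
The plate makes 44.7° with the vertical, i.e. θ = 90° − 44.7° = 45.3° to the horizontal. Measuring y along the incline from the free-surface line, vertical depth h = y·sinθ with sinθ = 0.710799.
Along the incline, y_c = h_c/sinθ = 3.57673/0.710799 = 5.03199 m.
The centroid lies 4.25/2 = 2.125 m below the top edge, so the top edge sits at y_top = 5.03199 − 2.125 = 2.90699 m along the incline.

y_top ≈ 2.91 m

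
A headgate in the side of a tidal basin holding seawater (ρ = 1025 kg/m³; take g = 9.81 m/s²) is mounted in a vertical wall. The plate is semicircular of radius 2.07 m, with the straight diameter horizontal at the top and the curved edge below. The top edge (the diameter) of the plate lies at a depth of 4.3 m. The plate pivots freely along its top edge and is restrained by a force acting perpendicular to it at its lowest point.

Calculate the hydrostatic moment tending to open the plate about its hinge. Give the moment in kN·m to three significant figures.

M ≈ 328 kN·m

γ = ρg = 1025 × 9.81 / 1000 = 10.05525 kN/m³.
The centroid of a semicircle lies 4r/(3π) = 0.878535 m from the diameter, here below the top edge, so the centroid depth is h_c = 4.3 + 0.878535 = 5.17854 m.
A = πr²/2 = π × 2.07²/2 = 6.73071 m².
Resultant F = γ·h_c·A = 10.05525 × 5.17854 × 6.73071 = 350.478 kN.
I_c = (π/8 − 8/(9π))·r⁴ = 0.109757 × 2.07⁴ = 2.01518 m⁴.
Centre of pressure: y_p = y_c + I_c/(y_c·A) = 5.17854 + 2.01518/(5.17854 × 6.73071) = 5.17854 + 0.0578157 = 5.23636 m along the plane.
The resultant acts 0.878535 + 0.0578157 = 0.936351 m (along the plate) below the hinge at the top edge, so the moment about the hinge is M = F × 0.936351 = 350.478 × 0.936351 = 328.17 kN·m.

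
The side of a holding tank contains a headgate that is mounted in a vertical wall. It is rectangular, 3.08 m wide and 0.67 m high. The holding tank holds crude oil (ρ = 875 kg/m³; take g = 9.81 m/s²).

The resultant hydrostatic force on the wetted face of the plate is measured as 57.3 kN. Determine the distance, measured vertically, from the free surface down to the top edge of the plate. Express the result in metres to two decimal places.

γ = ρg = 875 × 9.81 / 1000 = 8.58375 kN/m³.
A = 3.08 × 0.67 = 2.0636 m².
From F = γ·h_c·A, the centroid depth is h_c = 57.3/(8.58375 × 2.0636) = 3.23483 m.
The centroid lies 0.67/2 = 0.335 m below the top edge, so the top edge sits at h_top = 3.23483 − 0.335 = 2.89983 m below the surface.

d_top ≈ 2.90 m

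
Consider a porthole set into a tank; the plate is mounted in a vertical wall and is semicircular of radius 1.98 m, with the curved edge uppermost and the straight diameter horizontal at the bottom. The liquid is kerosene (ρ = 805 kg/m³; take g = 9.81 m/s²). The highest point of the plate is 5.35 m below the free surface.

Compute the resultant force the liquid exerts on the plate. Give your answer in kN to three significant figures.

F ≈ 316 kN

γ = ρg = 805 × 9.81 / 1000 = 7.89705 kN/m³.
The centroid lies 4r/(3π) = 0.840338 m above the diameter, so r − 4r/(3π) = 1.98 − 0.840338 = 1.13966 m below the topmost point, so the centroid depth is h_c = 5.35 + 1.13966 = 6.48966 m.
A = πr²/2 = π × 1.98²/2 = 6.15815 m².
Resultant F = γ·h_c·A = 7.89705 × 6.48966 × 6.15815 = 315.6 kN.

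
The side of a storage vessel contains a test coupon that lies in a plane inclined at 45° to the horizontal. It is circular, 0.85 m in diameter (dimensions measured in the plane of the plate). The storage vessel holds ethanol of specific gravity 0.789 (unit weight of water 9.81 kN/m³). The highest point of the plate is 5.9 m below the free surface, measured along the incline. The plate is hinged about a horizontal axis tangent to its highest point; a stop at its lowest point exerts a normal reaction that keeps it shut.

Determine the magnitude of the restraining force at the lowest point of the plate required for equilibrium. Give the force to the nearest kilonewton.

P ≈ 10 kN

γ = 0.789 × 9.81 = 7.74009 kN/m³.
Let θ = 45° be the plate's angle to the horizontal; measure y along the incline from where the plane meets the free surface. Vertical depth h = y·sinθ with sinθ = 0.707107.
The centroid is at the centre, 0.425 m below the top of the plate, so y_c = 5.9 + 0.425 = 6.325 m and h_c = 6.325 × 0.707107 = 4.47245 m.
A = π(0.425)² = 0.56745 m².
Resultant F = γ·h_c·A = 7.74009 × 4.47245 × 0.56745 = 19.6435 kN.
I_c = πr⁴/4 = π × 0.425⁴/4 = 0.0256239 m⁴.
Centre of pressure: y_p = y_c + I_c/(y_c·A) = 6.325 + 0.0256239/(6.325 × 0.56745) = 6.325 + 0.00713932 = 6.33214 m along the plane.
The resultant acts 0.425 + 0.00713932 = 0.432139 m (along the plate) below the hinge at the top edge, so the moment about the hinge is M = F × 0.432139 = 19.6435 × 0.432139 = 8.48872 kN·m.
A normal force at the bottom, 0.85 m from the hinge, must supply this moment: P = 8.48872/0.85 = 9.98673 kN.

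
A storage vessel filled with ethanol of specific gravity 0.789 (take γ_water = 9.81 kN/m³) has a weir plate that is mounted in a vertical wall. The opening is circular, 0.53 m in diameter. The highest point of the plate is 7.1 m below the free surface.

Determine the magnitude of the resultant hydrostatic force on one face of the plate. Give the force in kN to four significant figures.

γ = 0.789 × 9.81 = 7.74009 kN/m³.
The centroid is at the centre, 0.265 m below the top of the plate, so the centroid depth is h_c = 7.1 + 0.265 = 7.365 m.
A = π(0.265)² = 0.220618 m².
Resultant F = γ·h_c·A = 7.74009 × 7.365 × 0.220618 = 12.5765 kN.

F ≈ 12.58 kN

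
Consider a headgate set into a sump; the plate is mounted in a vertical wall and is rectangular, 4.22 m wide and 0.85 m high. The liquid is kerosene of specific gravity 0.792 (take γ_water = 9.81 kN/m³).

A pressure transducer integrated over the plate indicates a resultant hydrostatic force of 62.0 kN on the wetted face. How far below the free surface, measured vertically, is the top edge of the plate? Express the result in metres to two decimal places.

γ = 0.792 × 9.81 = 7.76952 kN/m³.
A = 4.22 × 0.85 = 3.587 m².
From F = γ·h_c·A, the centroid depth is h_c = 62.0/(7.76952 × 3.587) = 2.22467 m.
The centroid lies 0.85/2 = 0.425 m below the top edge, so the top edge sits at h_top = 2.22467 − 0.425 = 1.79967 m below the surface.

d_top ≈ 1.80 m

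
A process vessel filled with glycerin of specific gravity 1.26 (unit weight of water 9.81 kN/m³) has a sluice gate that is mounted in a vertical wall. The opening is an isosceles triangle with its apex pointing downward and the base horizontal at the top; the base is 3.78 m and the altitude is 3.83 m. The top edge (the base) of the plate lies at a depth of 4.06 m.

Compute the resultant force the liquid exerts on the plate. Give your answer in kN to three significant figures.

F ≈ 477 kN

γ = 1.26 × 9.81 = 12.3606 kN/m³.
With the apex down, the centroid sits h/3 = 3.83/3 = 1.27667 m below the base (the top edge), so the centroid depth is h_c = 4.06 + 1.27667 = 5.33667 m.
A = ½ × 3.78 × 3.83 = 7.2387 m².
Resultant F = γ·h_c·A = 12.3606 × 5.33667 × 7.2387 = 477.497 kN.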